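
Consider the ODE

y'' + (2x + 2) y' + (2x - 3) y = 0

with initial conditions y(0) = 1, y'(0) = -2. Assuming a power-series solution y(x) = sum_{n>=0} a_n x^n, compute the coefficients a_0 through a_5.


Ansatz: y(x) = sum_{n>=0} a_n x^n, so y'(x) = sum_{n>=1} n a_n x^(n-1) and y''(x) = sum_{n>=2} n(n-1) a_n x^(n-2).
Substitute into P(x) y'' + Q(x) y' + R(x) y = 0 with P(x) = 1, Q(x) = 2x + 2, R(x) = 2x - 3, and match powers of x.
Initial conditions: a_0 = 1, a_1 = -2.
Setting the coefficient of each power of x to zero and solving order by order (substituting the coefficients already found):
  x^0: 2 a_2 + 2 a_1 - 3 a_0 = 0  ->  2 a_2 = -2 a_1 + 3 a_0 = 7  ->  a_2 = 7/2
  x^1: 6 a_3 + 4 a_2 - a_1 + 2 a_0 = 0  ->  6 a_3 = -4 a_2 + a_1 - 2 a_0 = -18  ->  a_3 = -3
  x^2: 12 a_4 + 6 a_3 + a_2 + 2 a_1 = 0  ->  12 a_4 = -6 a_3 - a_2 - 2 a_1 = 37/2  ->  a_4 = 37/24
  x^3: 20 a_5 + 8 a_4 + 3 a_3 + 2 a_2 = 0  ->  20 a_5 = -8 a_4 - 3 a_3 - 2 a_2 = -31/3  ->  a_5 = -31/60
Truncated series: y(x) = 1 - 2 x + (7/2) x^2 - 3 x^3 + (37/24) x^4 - (31/60) x^5 + O(x^6).

a_0 = 1; a_1 = -2; a_2 = 7/2; a_3 = -3; a_4 = 37/24; a_5 = -31/60


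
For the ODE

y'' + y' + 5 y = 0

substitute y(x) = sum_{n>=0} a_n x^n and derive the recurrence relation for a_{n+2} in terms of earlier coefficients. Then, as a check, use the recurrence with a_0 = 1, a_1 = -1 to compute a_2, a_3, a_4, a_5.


Substitute y = sum_n a_n x^n.
y''(x) has coefficient (n+2)(n+1) a_{n+2} at x^n;
y'(x) has coefficient (n+1) a_{n+1} at x^n;
5 y(x) has coefficient 5 a_n at x^n.
Matching x^n: (n+2)(n+1) a_{n+2} + (n+1) a_{n+1} + 5 a_n = 0.
Thus a_{n+2} = [-(n+1) a_{n+1} - 5 a_n] / ((n+1)(n+2)).

Check with a_0 = 1, a_1 = -1 (apply the recurrence for n = 0, 1, 2, 3): a_0 = 1, a_1 = -1, a_2 = -2, a_3 = 3/2, a_4 = 11/24, a_5 = -7/15.

a_(n+2) = [-(n+1) a_(n+1) - 5 a_n] / ((n+1)(n+2)); check: a_0 = 1, a_1 = -1, a_2 = -2, a_3 = 3/2, a_4 = 11/24, a_5 = -7/15


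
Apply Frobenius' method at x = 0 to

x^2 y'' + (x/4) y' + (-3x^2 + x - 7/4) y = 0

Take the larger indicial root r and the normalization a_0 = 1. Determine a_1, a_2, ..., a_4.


Write in Frobenius form y'' + (p(x)/x) y' + (q(x)/x^2) y = 0:
  p(x) = 1/4,  q(x) = -3x^2 + x - 7/4.
Indicial equation: r(r-1) + (1/4) r + (-7/4) = 0 -> roots r_1 = 7/4, r_2 = -1.
Take r = r_1 = 7/4. Let y(x) = x^r sum_{n>=0} a_n x^n with a_0 = 1.
Substitute y = x^r sum a_n x^n and match x^{r+n}. The recurrence is
  D(n) a_n + 1 a_{n-1} - 3 a_{n-2} = 0,  where D(n) = (r+n)(r+n-1) + (1/4)(r+n) + (-7/4).
  a_n = [-1 a_{n-1} + 3 a_{n-2}] / D(n).
Since the indicial polynomial factors as (r - r_1)(r - r_2), D(n) = (r_1 + n - r_1)(r_1 + n - r_2) = n(n + 11/4).
Evaluating step by step (a_0 = 1):
  n = 1: D(1) = 1(1 + 11/4) = 15/4; numerator = -1(1) = -1; a_1 = (-1)/(15/4) = -4/15
  n = 2: D(2) = 2(2 + 11/4) = 19/2; numerator = -1(-4/15) + 3(1) = 49/15; a_2 = (49/15)/(19/2) = 98/285
  n = 3: D(3) = 3(3 + 11/4) = 69/4; numerator = -1(98/285) + 3(-4/15) = -326/285; a_3 = (-326/285)/(69/4) = -1304/19665
  n = 4: D(4) = 4(4 + 11/4) = 27; numerator = -1(-1304/19665) + 3(98/285) = 4318/3933; a_4 = (4318/3933)/(27) = 4318/106191

r = 7/4; a_0 = 1; a_1 = -4/15; a_2 = 98/285; a_3 = -1304/19665; a_4 = 4318/106191


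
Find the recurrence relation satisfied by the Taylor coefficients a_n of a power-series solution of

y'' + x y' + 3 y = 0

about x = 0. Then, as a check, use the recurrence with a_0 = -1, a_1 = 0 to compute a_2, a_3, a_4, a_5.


Substitute y = sum_n a_n x^n.
y''(x) has coefficient (n+2)(n+1) a_{n+2} at x^n;
x y'(x) has coefficient n a_n at x^n (shift);
3 y(x) has coefficient 3 a_n at x^n.
Matching x^n: (n+2)(n+1) a_{n+2} + (n + 3) a_n = 0.
Thus a_{n+2} = (-n - 3) / ((n+1)(n+2)) * a_n.

Check with a_0 = -1, a_1 = 0 (apply the recurrence for n = 0, 1, 2, 3): a_0 = -1, a_1 = 0, a_2 = 3/2, a_3 = 0, a_4 = -5/8, a_5 = 0.

a_(n+2) = (-n - 3) / ((n+1)(n+2)) * a_n; check: a_0 = -1, a_1 = 0, a_2 = 3/2, a_3 = 0, a_4 = -5/8, a_5 = 0


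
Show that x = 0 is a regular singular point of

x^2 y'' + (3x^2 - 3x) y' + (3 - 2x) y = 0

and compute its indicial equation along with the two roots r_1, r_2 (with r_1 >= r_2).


Divide by x^2 to reach normal form y'' + P_1(x) y' + P_2(x) y = 0 with P_1(x) = 3 - 3/x and P_2(x) = -2/x + 3/x^2.
x = 0 is a singular point because the y'-coefficient 3 - 3/x has a pole at x = 0 and the y-coefficient -2/x + 3/x^2 has a pole at x = 0.
It is a regular singular point because x P_1(x) = p(x) = 3x - 3 and x^2 P_2(x) = q(x) = 3 - 2x are polynomials, hence analytic at x = 0.
p(0) = -3,  q(0) = 3.
Indicial equation: r(r-1) + p(0) r + q(0) = 0, i.e. r^2 + (p(0) - 1) r + q(0) = 0, i.e. r^2 - 4 r + 3 = 0.
Discriminant: (-4)^2 - 4(3) = 4, so r = (4 ± 2)/2.
Solving: r_1 = 3, r_2 = 1.

indicial: r^2 - 4 r + 3 = 0; roots r_1 = 3, r_2 = 1


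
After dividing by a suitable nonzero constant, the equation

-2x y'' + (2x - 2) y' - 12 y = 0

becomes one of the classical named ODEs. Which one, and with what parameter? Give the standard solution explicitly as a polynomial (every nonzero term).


All three coefficients share the factor -2; dividing through by -2 gives  x y'' + (1 - x) y' + 6 y = 0.
This matches the Laguerre equation x y'' + (1 - x) y' + n y = 0 with n = 6; the polynomial solution is L_6(x).
With y = sum_k a_k x^k, matching x^k gives (k+1)k a_{k+1} + (k+1) a_{k+1} - k a_k + n a_k = 0, i.e. (k+1)^2 a_{k+1} = (k - n) a_k = (k - 6) a_k. The right side vanishes at k = 6, so the series terminates at degree 6.
Standard normalization L_n(0) = 1 gives a_0 = 1. Work upward with a_{k+1} = (k - 6) a_k / (k+1)^2:
  a_1 = (0 - 6)(1) / 1^2 = -6/1 = -6
  a_2 = (1 - 6)(-6) / 2^2 = 30/4 = 15/2
  a_3 = (2 - 6)(15/2) / 3^2 = -30/9 = -10/3
  a_4 = (3 - 6)(-10/3) / 4^2 = 10/16 = 5/8
  a_5 = (4 - 6)(5/8) / 5^2 = (-5/4)/25 = -1/20
  a_6 = (5 - 6)(-1/20) / 6^2 = (1/20)/36 = 1/720
Hence L_6(x) = x^6/720 - x^5/20 + 5 x^4/8 - 10 x^3/3 + 15 x^2/2 - 6 x + 1.

L_6(x); series = x^6/720 - x^5/20 + 5 x^4/8 - 10 x^3/3 + 15 x^2/2 - 6 x + 1


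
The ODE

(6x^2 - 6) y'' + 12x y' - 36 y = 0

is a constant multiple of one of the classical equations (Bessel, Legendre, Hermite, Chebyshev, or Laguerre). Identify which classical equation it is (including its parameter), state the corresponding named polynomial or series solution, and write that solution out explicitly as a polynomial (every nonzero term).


All three coefficients share the factor -6; dividing through by -6 gives  (1 - x^2) y'' - 2x y' + 6 y = 0.
This matches the Legendre equation (1 - x^2) y'' - 2x y' + n(n+1) y = 0 (note the -2x y' term) with n(n+1) = 6, so n = 2; the polynomial solution is P_2(x).
With y = sum_k a_k x^k, matching x^k gives (k+2)(k+1) a_{k+2} = [k(k+1) - n(n+1)] a_k = (k - 2)(k + 3) a_k. The right side vanishes at k = 2, so the series with the parity of 2 terminates at degree 2.
Standard normalization (P_n(1) = 1): leading coefficient (2n)!/(2^n (n!)^2) = 24/(4*4) = 3/2, so a_2 = 3/2. Work downward with a_k = (k+1)(k+2) a_{k+2} / ((k - 2)(k + 3)):
  a_0 = (1)(2)(3/2) / ((0 - 2)(0 + 3)) = 3/(-6) = -1/2
Hence P_2(x) = 3 x^2/2 - 1/2.

P_2(x); series = 3 x^2/2 - 1/2


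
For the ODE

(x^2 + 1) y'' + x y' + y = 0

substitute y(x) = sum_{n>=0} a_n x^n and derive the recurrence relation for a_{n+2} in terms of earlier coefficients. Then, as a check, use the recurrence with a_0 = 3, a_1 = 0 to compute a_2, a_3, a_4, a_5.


Substitute y = sum_n a_n x^n.
(1 + 1 x^2) y'' contributes (n+2)(n+1) a_{n+2} + n(n-1) a_n at x^n.
x y'(x) contributes n a_n at x^n.
y(x) contributes 1 a_n at x^n.
Matching x^n: (n+2)(n+1) a_{n+2} + (n(n-1) + n + 1) a_n = 0.
Thus a_{n+2} = (-n(n-1) - n - 1) / ((n+1)(n+2)) * a_n.

Check with a_0 = 3, a_1 = 0 (apply the recurrence for n = 0, 1, 2, 3): a_0 = 3, a_1 = 0, a_2 = -3/2, a_3 = 0, a_4 = 5/8, a_5 = 0.

a_(n+2) = (-n(n-1) - n - 1) / ((n+1)(n+2)) * a_n; check: a_0 = 3, a_1 = 0, a_2 = -3/2, a_3 = 0, a_4 = 5/8, a_5 = 0


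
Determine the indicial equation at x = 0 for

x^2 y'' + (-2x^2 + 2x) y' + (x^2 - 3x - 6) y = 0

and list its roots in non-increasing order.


Divide by x^2 to reach normal form y'' + P_1(x) y' + P_2(x) y = 0 with P_1(x) = -2 + 2/x and P_2(x) = 1 - 3/x - 6/x^2.
x = 0 is a singular point because the y'-coefficient -2 + 2/x has a pole at x = 0 and the y-coefficient 1 - 3/x - 6/x^2 has a pole at x = 0.
It is a regular singular point because x P_1(x) = p(x) = 2 - 2x and x^2 P_2(x) = q(x) = x^2 - 3x - 6 are polynomials, hence analytic at x = 0.
p(0) = 2,  q(0) = -6.
Indicial equation: r(r-1) + p(0) r + q(0) = 0, i.e. r^2 + (p(0) - 1) r + q(0) = 0, i.e. r^2 + 1 r - 6 = 0.
Discriminant: (1)^2 - 4(-6) = 25, so r = (-1 ± 5)/2.
Solving: r_1 = 2, r_2 = -3.

indicial: r^2 + 1 r - 6 = 0; roots r_1 = 2, r_2 = -3


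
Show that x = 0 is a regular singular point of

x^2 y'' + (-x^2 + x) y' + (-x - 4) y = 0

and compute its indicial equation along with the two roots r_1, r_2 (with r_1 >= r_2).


Divide by x^2 to reach normal form y'' + P_1(x) y' + P_2(x) y = 0 with P_1(x) = -1 + 1/x and P_2(x) = -1/x - 4/x^2.
x = 0 is a singular point because the y'-coefficient -1 + 1/x has a pole at x = 0 and the y-coefficient -1/x - 4/x^2 has a pole at x = 0.
It is a regular singular point because x P_1(x) = p(x) = 1 - x and x^2 P_2(x) = q(x) = -x - 4 are polynomials, hence analytic at x = 0.
p(0) = 1,  q(0) = -4.
Indicial equation: r(r-1) + p(0) r + q(0) = 0, i.e. r^2 + (p(0) - 1) r + q(0) = 0, i.e. r^2 - 4 = 0.
Discriminant: (0)^2 - 4(-4) = 16, so r = (0 ± 4)/2.
Solving: r_1 = 2, r_2 = -2.

indicial: r^2 - 4 = 0; roots r_1 = 2, r_2 = -2


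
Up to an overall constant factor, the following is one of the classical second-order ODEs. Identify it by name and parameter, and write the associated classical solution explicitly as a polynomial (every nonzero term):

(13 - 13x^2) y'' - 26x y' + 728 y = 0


All three coefficients share the factor 13; dividing through by 13 gives  (1 - x^2) y'' - 2x y' + 56 y = 0.
This matches the Legendre equation (1 - x^2) y'' - 2x y' + n(n+1) y = 0 (note the -2x y' term) with n(n+1) = 56, so n = 7; the polynomial solution is P_7(x).
With y = sum_k a_k x^k, matching x^k gives (k+2)(k+1) a_{k+2} = [k(k+1) - n(n+1)] a_k = (k - 7)(k + 8) a_k. The right side vanishes at k = 7, so the series with the parity of 7 terminates at degree 7.
Standard normalization (P_n(1) = 1): leading coefficient (2n)!/(2^n (n!)^2) = 87178291200/(128*25401600) = 429/16, so a_7 = 429/16. Work downward with a_k = (k+1)(k+2) a_{k+2} / ((k - 7)(k + 8)):
  a_5 = (6)(7)(429/16) / ((5 - 7)(5 + 8)) = (9009/8)/(-26) = -693/16
  a_3 = (4)(5)(-693/16) / ((3 - 7)(3 + 8)) = (-3465/4)/(-44) = 315/16
  a_1 = (2)(3)(315/16) / ((1 - 7)(1 + 8)) = (945/8)/(-54) = -35/16
Hence P_7(x) = 429 x^7/16 - 693 x^5/16 + 315 x^3/16 - 35 x/16.

P_7(x); series = 429 x^7/16 - 693 x^5/16 + 315 x^3/16 - 35 x/16


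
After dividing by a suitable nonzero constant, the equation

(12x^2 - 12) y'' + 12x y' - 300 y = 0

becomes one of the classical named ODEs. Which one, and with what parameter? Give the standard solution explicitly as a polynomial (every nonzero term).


All three coefficients share the factor -12; dividing through by -12 gives  (1 - x^2) y'' - x y' + 25 y = 0.
This matches the Chebyshev equation (1 - x^2) y'' - x y' + n^2 y = 0 (note the -x y' term, not -2x y') with n^2 = 25, so n = 5; the polynomial solution is T_5(x).
With y = sum_k a_k x^k, matching x^k gives (k+2)(k+1) a_{k+2} = (k^2 - n^2) a_k = (k - 5)(k + 5) a_k. The right side vanishes at k = 5, so the series with the parity of 5 terminates at degree 5.
Standard normalization: leading coefficient of T_n is 2^(n-1), so a_5 = 2^4 = 16. Work downward with a_k = (k+1)(k+2) a_{k+2} / ((k - 5)(k + 5)):
  a_3 = (4)(5)(16) / ((3 - 5)(3 + 5)) = 320/(-16) = -20
  a_1 = (2)(3)(-20) / ((1 - 5)(1 + 5)) = -120/(-24) = 5
Hence T_5(x) = 16 x^5 - 20 x^3 + 5 x.

T_5(x); series = 16 x^5 - 20 x^3 + 5 x


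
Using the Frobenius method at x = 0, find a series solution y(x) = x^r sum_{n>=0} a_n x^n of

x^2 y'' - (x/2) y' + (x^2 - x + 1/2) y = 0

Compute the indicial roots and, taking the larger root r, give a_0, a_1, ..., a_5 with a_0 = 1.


Write in Frobenius form y'' + (p(x)/x) y' + (q(x)/x^2) y = 0:
  p(x) = -1/2,  q(x) = x^2 - x + 1/2.
Indicial equation: r(r-1) + (-1/2) r + (1/2) = 0 -> roots r_1 = 1, r_2 = 1/2.
Take r = r_1 = 1. Let y(x) = x^r sum_{n>=0} a_n x^n with a_0 = 1.
Substitute y = x^r sum a_n x^n and match x^{r+n}. The recurrence is
  D(n) a_n - 1 a_{n-1} + 1 a_{n-2} = 0,  where D(n) = (r+n)(r+n-1) + (-1/2)(r+n) + (1/2).
  a_n = [1 a_{n-1} - 1 a_{n-2}] / D(n).
Since the indicial polynomial factors as (r - r_1)(r - r_2), D(n) = (r_1 + n - r_1)(r_1 + n - r_2) = n(n + 1/2).
Evaluating step by step (a_0 = 1):
  n = 1: D(1) = 1(1 + 1/2) = 3/2; numerator = 1(1) = 1; a_1 = (1)/(3/2) = 2/3
  n = 2: D(2) = 2(2 + 1/2) = 5; numerator = 1(2/3) - 1(1) = -1/3; a_2 = (-1/3)/(5) = -1/15
  n = 3: D(3) = 3(3 + 1/2) = 21/2; numerator = 1(-1/15) - 1(2/3) = -11/15; a_3 = (-11/15)/(21/2) = -22/315
  n = 4: D(4) = 4(4 + 1/2) = 18; numerator = 1(-22/315) - 1(-1/15) = -1/315; a_4 = (-1/315)/(18) = -1/5670
  n = 5: D(5) = 5(5 + 1/2) = 55/2; numerator = 1(-1/5670) - 1(-22/315) = 79/1134; a_5 = (79/1134)/(55/2) = 79/31185

r = 1; a_0 = 1; a_1 = 2/3; a_2 = -1/15; a_3 = -22/315; a_4 = -1/5670; a_5 = 79/31185


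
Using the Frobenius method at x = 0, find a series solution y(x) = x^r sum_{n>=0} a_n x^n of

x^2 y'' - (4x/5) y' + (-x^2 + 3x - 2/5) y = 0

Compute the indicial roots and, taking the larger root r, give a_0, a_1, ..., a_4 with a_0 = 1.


Write in Frobenius form y'' + (p(x)/x) y' + (q(x)/x^2) y = 0:
  p(x) = -4/5,  q(x) = -x^2 + 3x - 2/5.
Indicial equation: r(r-1) + (-4/5) r + (-2/5) = 0 -> roots r_1 = 2, r_2 = -1/5.
Take r = r_1 = 2. Let y(x) = x^r sum_{n>=0} a_n x^n with a_0 = 1.
Substitute y = x^r sum a_n x^n and match x^{r+n}. The recurrence is
  D(n) a_n + 3 a_{n-1} - 1 a_{n-2} = 0,  where D(n) = (r+n)(r+n-1) + (-4/5)(r+n) + (-2/5).
  a_n = [-3 a_{n-1} + 1 a_{n-2}] / D(n).
Since the indicial polynomial factors as (r - r_1)(r - r_2), D(n) = (r_1 + n - r_1)(r_1 + n - r_2) = n(n + 11/5).
Evaluating step by step (a_0 = 1):
  n = 1: D(1) = 1(1 + 11/5) = 16/5; numerator = -3(1) = -3; a_1 = (-3)/(16/5) = -15/16
  n = 2: D(2) = 2(2 + 11/5) = 42/5; numerator = -3(-15/16) + 1(1) = 61/16; a_2 = (61/16)/(42/5) = 305/672
  n = 3: D(3) = 3(3 + 11/5) = 78/5; numerator = -3(305/672) + 1(-15/16) = -515/224; a_3 = (-515/224)/(78/5) = -2575/17472
  n = 4: D(4) = 4(4 + 11/5) = 124/5; numerator = -3(-2575/17472) + 1(305/672) = 15655/17472; a_4 = (15655/17472)/(124/5) = 2525/69888

r = 2; a_0 = 1; a_1 = -15/16; a_2 = 305/672; a_3 = -2575/17472; a_4 = 2525/69888


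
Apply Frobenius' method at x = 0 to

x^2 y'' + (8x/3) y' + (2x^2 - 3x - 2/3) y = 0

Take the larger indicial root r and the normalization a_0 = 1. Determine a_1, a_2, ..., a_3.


Write in Frobenius form y'' + (p(x)/x) y' + (q(x)/x^2) y = 0:
  p(x) = 8/3,  q(x) = 2x^2 - 3x - 2/3.
Indicial equation: r(r-1) + (8/3) r + (-2/3) = 0 -> roots r_1 = 1/3, r_2 = -2.
Take r = r_1 = 1/3. Let y(x) = x^r sum_{n>=0} a_n x^n with a_0 = 1.
Substitute y = x^r sum a_n x^n and match x^{r+n}. The recurrence is
  D(n) a_n - 3 a_{n-1} + 2 a_{n-2} = 0,  where D(n) = (r+n)(r+n-1) + (8/3)(r+n) + (-2/3).
  a_n = [3 a_{n-1} - 2 a_{n-2}] / D(n).
Since the indicial polynomial factors as (r - r_1)(r - r_2), D(n) = (r_1 + n - r_1)(r_1 + n - r_2) = n(n + 7/3).
Evaluating step by step (a_0 = 1):
  n = 1: D(1) = 1(1 + 7/3) = 10/3; numerator = 3(1) = 3; a_1 = (3)/(10/3) = 9/10
  n = 2: D(2) = 2(2 + 7/3) = 26/3; numerator = 3(9/10) - 2(1) = 7/10; a_2 = (7/10)/(26/3) = 21/260
  n = 3: D(3) = 3(3 + 7/3) = 16; numerator = 3(21/260) - 2(9/10) = -81/52; a_3 = (-81/52)/(16) = -81/832

r = 1/3; a_0 = 1; a_1 = 9/10; a_2 = 21/260; a_3 = -81/832


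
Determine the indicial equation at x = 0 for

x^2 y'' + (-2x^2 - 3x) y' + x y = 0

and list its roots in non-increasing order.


Divide by x^2 to reach normal form y'' + P_1(x) y' + P_2(x) y = 0 with P_1(x) = -2 - 3/x and P_2(x) = 1/x.
x = 0 is a singular point because the y'-coefficient -2 - 3/x has a pole at x = 0 and the y-coefficient 1/x has a pole at x = 0.
It is a regular singular point because x P_1(x) = p(x) = -2x - 3 and x^2 P_2(x) = q(x) = x are polynomials, hence analytic at x = 0.
p(0) = -3,  q(0) = 0.
Indicial equation: r(r-1) + p(0) r + q(0) = 0, i.e. r^2 + (p(0) - 1) r + q(0) = 0, i.e. r^2 - 4 r = 0.
Discriminant: (-4)^2 - 4(0) = 16, so r = (4 ± 4)/2.
Solving: r_1 = 4, r_2 = 0.

indicial: r^2 - 4 r = 0; roots r_1 = 4, r_2 = 0


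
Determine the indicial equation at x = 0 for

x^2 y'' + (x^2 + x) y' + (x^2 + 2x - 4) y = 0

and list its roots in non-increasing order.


Divide by x^2 to reach normal form y'' + P_1(x) y' + P_2(x) y = 0 with P_1(x) = 1 + 1/x and P_2(x) = 1 + 2/x - 4/x^2.
x = 0 is a singular point because the y'-coefficient 1 + 1/x has a pole at x = 0 and the y-coefficient 1 + 2/x - 4/x^2 has a pole at x = 0.
It is a regular singular point because x P_1(x) = p(x) = x + 1 and x^2 P_2(x) = q(x) = x^2 + 2x - 4 are polynomials, hence analytic at x = 0.
p(0) = 1,  q(0) = -4.
Indicial equation: r(r-1) + p(0) r + q(0) = 0, i.e. r^2 + (p(0) - 1) r + q(0) = 0, i.e. r^2 - 4 = 0.
Discriminant: (0)^2 - 4(-4) = 16, so r = (0 ± 4)/2.
Solving: r_1 = 2, r_2 = -2.

indicial: r^2 - 4 = 0; roots r_1 = 2, r_2 = -2


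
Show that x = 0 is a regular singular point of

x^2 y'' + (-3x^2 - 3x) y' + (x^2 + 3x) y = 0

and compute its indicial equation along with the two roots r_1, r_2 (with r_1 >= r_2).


Divide by x^2 to reach normal form y'' + P_1(x) y' + P_2(x) y = 0 with P_1(x) = -3 - 3/x and P_2(x) = 1 + 3/x.
x = 0 is a singular point because the y'-coefficient -3 - 3/x has a pole at x = 0 and the y-coefficient 1 + 3/x has a pole at x = 0.
It is a regular singular point because x P_1(x) = p(x) = -3x - 3 and x^2 P_2(x) = q(x) = x^2 + 3x are polynomials, hence analytic at x = 0.
p(0) = -3,  q(0) = 0.
Indicial equation: r(r-1) + p(0) r + q(0) = 0, i.e. r^2 + (p(0) - 1) r + q(0) = 0, i.e. r^2 - 4 r = 0.
Discriminant: (-4)^2 - 4(0) = 16, so r = (4 ± 4)/2.
Solving: r_1 = 4, r_2 = 0.

indicial: r^2 - 4 r = 0; roots r_1 = 4, r_2 = 0


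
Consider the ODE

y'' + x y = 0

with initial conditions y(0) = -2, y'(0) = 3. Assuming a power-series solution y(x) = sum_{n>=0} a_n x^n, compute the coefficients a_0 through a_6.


Ansatz: y(x) = sum_{n>=0} a_n x^n, so y'(x) = sum_{n>=1} n a_n x^(n-1) and y''(x) = sum_{n>=2} n(n-1) a_n x^(n-2).
Substitute into P(x) y'' + Q(x) y' + R(x) y = 0 with P(x) = 1, Q(x) = 0, R(x) = x, and match powers of x.
Initial conditions: a_0 = -2, a_1 = 3.
Setting the coefficient of each power of x to zero and solving order by order (substituting the coefficients already found):
  x^0: 2 a_2 = 0  ->  a_2 = 0
  x^1: 6 a_3 + a_0 = 0  ->  6 a_3 = -a_0 = 2  ->  a_3 = 1/3
  x^2: 12 a_4 + a_1 = 0  ->  12 a_4 = -a_1 = -3  ->  a_4 = -1/4
  x^3: 20 a_5 + a_2 = 0  ->  20 a_5 = -a_2 = 0  ->  a_5 = 0
  x^4: 30 a_6 + a_3 = 0  ->  30 a_6 = -a_3 = -1/3  ->  a_6 = -1/90
Truncated series: y(x) = -2 + 3 x + (1/3) x^3 - (1/4) x^4 - (1/90) x^6 + O(x^7).

a_0 = -2; a_1 = 3; a_2 = 0; a_3 = 1/3; a_4 = -1/4; a_5 = 0; a_6 = -1/90


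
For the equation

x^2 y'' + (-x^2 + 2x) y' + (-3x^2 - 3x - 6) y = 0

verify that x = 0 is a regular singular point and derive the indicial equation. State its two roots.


Divide by x^2 to reach normal form y'' + P_1(x) y' + P_2(x) y = 0 with P_1(x) = -1 + 2/x and P_2(x) = -3 - 3/x - 6/x^2.
x = 0 is a singular point because the y'-coefficient -1 + 2/x has a pole at x = 0 and the y-coefficient -3 - 3/x - 6/x^2 has a pole at x = 0.
It is a regular singular point because x P_1(x) = p(x) = 2 - x and x^2 P_2(x) = q(x) = -3x^2 - 3x - 6 are polynomials, hence analytic at x = 0.
p(0) = 2,  q(0) = -6.
Indicial equation: r(r-1) + p(0) r + q(0) = 0, i.e. r^2 + (p(0) - 1) r + q(0) = 0, i.e. r^2 + 1 r - 6 = 0.
Discriminant: (1)^2 - 4(-6) = 25, so r = (-1 ± 5)/2.
Solving: r_1 = 2, r_2 = -3.

indicial: r^2 + 1 r - 6 = 0; roots r_1 = 2, r_2 = -3


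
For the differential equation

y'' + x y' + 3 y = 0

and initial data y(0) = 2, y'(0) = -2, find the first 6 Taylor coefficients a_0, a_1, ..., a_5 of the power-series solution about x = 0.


Ansatz: y(x) = sum_{n>=0} a_n x^n, so y'(x) = sum_{n>=1} n a_n x^(n-1) and y''(x) = sum_{n>=2} n(n-1) a_n x^(n-2).
Substitute into P(x) y'' + Q(x) y' + R(x) y = 0 with P(x) = 1, Q(x) = x, R(x) = 3, and match powers of x.
Initial conditions: a_0 = 2, a_1 = -2.
Setting the coefficient of each power of x to zero and solving order by order (substituting the coefficients already found):
  x^0: 2 a_2 + 3 a_0 = 0  ->  2 a_2 = -3 a_0 = -6  ->  a_2 = -3
  x^1: 6 a_3 + 4 a_1 = 0  ->  6 a_3 = -4 a_1 = 8  ->  a_3 = 4/3
  x^2: 12 a_4 + 5 a_2 = 0  ->  12 a_4 = -5 a_2 = 15  ->  a_4 = 5/4
  x^3: 20 a_5 + 6 a_3 = 0  ->  20 a_5 = -6 a_3 = -8  ->  a_5 = -2/5
Truncated series: y(x) = 2 - 2 x - 3 x^2 + (4/3) x^3 + (5/4) x^4 - (2/5) x^5 + O(x^6).

a_0 = 2; a_1 = -2; a_2 = -3; a_3 = 4/3; a_4 = 5/4; a_5 = -2/5


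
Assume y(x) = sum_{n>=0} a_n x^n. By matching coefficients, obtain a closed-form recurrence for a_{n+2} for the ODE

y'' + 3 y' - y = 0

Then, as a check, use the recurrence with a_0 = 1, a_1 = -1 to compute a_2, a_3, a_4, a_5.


Substitute y = sum_n a_n x^n.
y''(x) has coefficient (n+2)(n+1) a_{n+2} at x^n;
3 y'(x) has coefficient 3 (n+1) a_{n+1} at x^n;
-y(x) has coefficient -1 a_n at x^n.
Matching x^n: (n+2)(n+1) a_{n+2} + 3 (n+1) a_{n+1} - 1 a_n = 0.
Thus a_{n+2} = [-3 (n+1) a_{n+1} + 1 a_n] / ((n+1)(n+2)).

Check with a_0 = 1, a_1 = -1 (apply the recurrence for n = 0, 1, 2, 3): a_0 = 1, a_1 = -1, a_2 = 2, a_3 = -13/6, a_4 = 43/24, a_5 = -71/60.

a_(n+2) = [-3 (n+1) a_(n+1) + 1 a_n] / ((n+1)(n+2)); check: a_0 = 1, a_1 = -1, a_2 = 2, a_3 = -13/6, a_4 = 43/24, a_5 = -71/60


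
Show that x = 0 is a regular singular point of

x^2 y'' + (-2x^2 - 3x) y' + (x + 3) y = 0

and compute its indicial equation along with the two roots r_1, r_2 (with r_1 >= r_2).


Divide by x^2 to reach normal form y'' + P_1(x) y' + P_2(x) y = 0 with P_1(x) = -2 - 3/x and P_2(x) = 1/x + 3/x^2.
x = 0 is a singular point because the y'-coefficient -2 - 3/x has a pole at x = 0 and the y-coefficient 1/x + 3/x^2 has a pole at x = 0.
It is a regular singular point because x P_1(x) = p(x) = -2x - 3 and x^2 P_2(x) = q(x) = x + 3 are polynomials, hence analytic at x = 0.
p(0) = -3,  q(0) = 3.
Indicial equation: r(r-1) + p(0) r + q(0) = 0, i.e. r^2 + (p(0) - 1) r + q(0) = 0, i.e. r^2 - 4 r + 3 = 0.
Discriminant: (-4)^2 - 4(3) = 4, so r = (4 ± 2)/2.
Solving: r_1 = 3, r_2 = 1.

indicial: r^2 - 4 r + 3 = 0; roots r_1 = 3, r_2 = 1


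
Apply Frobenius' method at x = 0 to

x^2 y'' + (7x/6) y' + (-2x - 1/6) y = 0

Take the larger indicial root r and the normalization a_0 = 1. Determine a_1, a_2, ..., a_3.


Write in Frobenius form y'' + (p(x)/x) y' + (q(x)/x^2) y = 0:
  p(x) = 7/6,  q(x) = -2x - 1/6.
Indicial equation: r(r-1) + (7/6) r + (-1/6) = 0 -> roots r_1 = 1/3, r_2 = -1/2.
Take r = r_1 = 1/3. Let y(x) = x^r sum_{n>=0} a_n x^n with a_0 = 1.
Substitute y = x^r sum a_n x^n and match x^{r+n}. The recurrence is
  D(n) a_n - 2 a_{n-1} = 0,  where D(n) = (r+n)(r+n-1) + (7/6)(r+n) + (-1/6).
  a_n = 2 / D(n) * a_{n-1}.
Since the indicial polynomial factors as (r - r_1)(r - r_2), D(n) = (r_1 + n - r_1)(r_1 + n - r_2) = n(n + 5/6).
Evaluating step by step (a_0 = 1):
  n = 1: D(1) = 1(1 + 5/6) = 11/6; numerator = 2(1) = 2; a_1 = (2)/(11/6) = 12/11
  n = 2: D(2) = 2(2 + 5/6) = 17/3; numerator = 2(12/11) = 24/11; a_2 = (24/11)/(17/3) = 72/187
  n = 3: D(3) = 3(3 + 5/6) = 23/2; numerator = 2(72/187) = 144/187; a_3 = (144/187)/(23/2) = 288/4301

r = 1/3; a_0 = 1; a_1 = 12/11; a_2 = 72/187; a_3 = 288/4301


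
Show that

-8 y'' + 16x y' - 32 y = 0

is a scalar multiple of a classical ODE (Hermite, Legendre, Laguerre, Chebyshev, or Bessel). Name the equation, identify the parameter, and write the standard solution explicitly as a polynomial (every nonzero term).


All three coefficients share the factor -8; dividing through by -8 gives  y'' - 2x y' + 4 y = 0.
This matches the Hermite equation y'' - 2x y' + 2n y = 0 with 2n = 4, so n = 2; the polynomial solution is H_2(x).
With y = sum_k a_k x^k, matching x^k gives (k+2)(k+1) a_{k+2} = 2(k - n) a_k = 2(k - 2) a_k. The right side vanishes at k = 2, so the series with the parity of 2 terminates at degree 2.
Standard normalization: leading coefficient of H_n is 2^n, so a_2 = 2^2 = 4. Work downward with a_k = (k+1)(k+2) a_{k+2} / (2(k - n)):
  a_0 = (1)(2)(4) / (2(0 - 2)) = 8/(-4) = -2
Hence H_2(x) = 4 x^2 - 2.

H_2(x); series = 4 x^2 - 2


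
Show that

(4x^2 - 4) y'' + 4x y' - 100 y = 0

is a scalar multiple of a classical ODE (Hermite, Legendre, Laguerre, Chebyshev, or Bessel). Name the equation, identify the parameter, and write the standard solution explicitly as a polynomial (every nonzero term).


All three coefficients share the factor -4; dividing through by -4 gives  (1 - x^2) y'' - x y' + 25 y = 0.
This matches the Chebyshev equation (1 - x^2) y'' - x y' + n^2 y = 0 (note the -x y' term, not -2x y') with n^2 = 25, so n = 5; the polynomial solution is T_5(x).
With y = sum_k a_k x^k, matching x^k gives (k+2)(k+1) a_{k+2} = (k^2 - n^2) a_k = (k - 5)(k + 5) a_k. The right side vanishes at k = 5, so the series with the parity of 5 terminates at degree 5.
Standard normalization: leading coefficient of T_n is 2^(n-1), so a_5 = 2^4 = 16. Work downward with a_k = (k+1)(k+2) a_{k+2} / ((k - 5)(k + 5)):
  a_3 = (4)(5)(16) / ((3 - 5)(3 + 5)) = 320/(-16) = -20
  a_1 = (2)(3)(-20) / ((1 - 5)(1 + 5)) = -120/(-24) = 5
Hence T_5(x) = 16 x^5 - 20 x^3 + 5 x.

T_5(x); series = 16 x^5 - 20 x^3 + 5 x


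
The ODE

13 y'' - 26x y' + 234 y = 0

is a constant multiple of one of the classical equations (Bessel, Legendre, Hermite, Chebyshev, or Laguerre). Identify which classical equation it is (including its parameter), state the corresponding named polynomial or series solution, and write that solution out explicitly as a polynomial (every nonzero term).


All three coefficients share the factor 13; dividing through by 13 gives  y'' - 2x y' + 18 y = 0.
This matches the Hermite equation y'' - 2x y' + 2n y = 0 with 2n = 18, so n = 9; the polynomial solution is H_9(x).
With y = sum_k a_k x^k, matching x^k gives (k+2)(k+1) a_{k+2} = 2(k - n) a_k = 2(k - 9) a_k. The right side vanishes at k = 9, so the series with the parity of 9 terminates at degree 9.
Standard normalization: leading coefficient of H_n is 2^n, so a_9 = 2^9 = 512. Work downward with a_k = (k+1)(k+2) a_{k+2} / (2(k - n)):
  a_7 = (8)(9)(512) / (2(7 - 9)) = 36864/(-4) = -9216
  a_5 = (6)(7)(-9216) / (2(5 - 9)) = -387072/(-8) = 48384
  a_3 = (4)(5)(48384) / (2(3 - 9)) = 967680/(-12) = -80640
  a_1 = (2)(3)(-80640) / (2(1 - 9)) = -483840/(-16) = 30240
Hence H_9(x) = 512 x^9 - 9216 x^7 + 48384 x^5 - 80640 x^3 + 30240 x.

H_9(x); series = 512 x^9 - 9216 x^7 + 48384 x^5 - 80640 x^3 + 30240 x


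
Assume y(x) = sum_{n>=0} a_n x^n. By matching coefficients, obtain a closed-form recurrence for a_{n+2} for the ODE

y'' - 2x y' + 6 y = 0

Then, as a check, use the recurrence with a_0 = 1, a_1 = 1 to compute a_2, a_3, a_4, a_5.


Substitute y = sum_n a_n x^n.
y''(x) has coefficient (n+2)(n+1) a_{n+2} at x^n;
-2 x y'(x) has coefficient -2 n a_n at x^n (shift);
6 y(x) has coefficient 6 a_n at x^n.
Matching x^n: (n+2)(n+1) a_{n+2} + (-2n + 6) a_n = 0.
Thus a_{n+2} = (2n - 6) / ((n+1)(n+2)) * a_n.

Check with a_0 = 1, a_1 = 1 (apply the recurrence for n = 0, 1, 2, 3): a_0 = 1, a_1 = 1, a_2 = -3, a_3 = -2/3, a_4 = 1/2, a_5 = 0.

a_(n+2) = (2n - 6) / ((n+1)(n+2)) * a_n; check: a_0 = 1, a_1 = 1, a_2 = -3, a_3 = -2/3, a_4 = 1/2, a_5 = 0


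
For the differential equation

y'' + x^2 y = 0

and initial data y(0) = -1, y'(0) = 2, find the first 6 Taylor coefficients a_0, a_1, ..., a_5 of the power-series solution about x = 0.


Ansatz: y(x) = sum_{n>=0} a_n x^n, so y'(x) = sum_{n>=1} n a_n x^(n-1) and y''(x) = sum_{n>=2} n(n-1) a_n x^(n-2).
Substitute into P(x) y'' + Q(x) y' + R(x) y = 0 with P(x) = 1, Q(x) = 0, R(x) = x^2, and match powers of x.
Initial conditions: a_0 = -1, a_1 = 2.
Setting the coefficient of each power of x to zero and solving order by order (substituting the coefficients already found):
  x^0: 2 a_2 = 0  ->  a_2 = 0
  x^1: 6 a_3 = 0  ->  a_3 = 0
  x^2: 12 a_4 + a_0 = 0  ->  12 a_4 = -a_0 = 1  ->  a_4 = 1/12
  x^3: 20 a_5 + a_1 = 0  ->  20 a_5 = -a_1 = -2  ->  a_5 = -1/10
Truncated series: y(x) = -1 + 2 x + (1/12) x^4 - (1/10) x^5 + O(x^6).

a_0 = -1; a_1 = 2; a_2 = 0; a_3 = 0; a_4 = 1/12; a_5 = -1/10


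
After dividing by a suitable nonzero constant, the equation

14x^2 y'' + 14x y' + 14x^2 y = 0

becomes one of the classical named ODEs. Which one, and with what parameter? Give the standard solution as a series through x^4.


All three coefficients share the factor 14; dividing through by 14 gives  x^2 y'' + x y' + x^2 y = 0.
This matches the Bessel equation x^2 y'' + x y' + (x^2 - nu^2) y = 0 with nu^2 = 0, so nu = 0; the solution bounded at x = 0 is J_0(x).
Frobenius at x = 0: indicial roots ±nu; for r = nu the recurrence k(k + 2nu) c_k = -c_{k-2} gives the standard series J_nu(x) = sum_{k>=0} (-1)^k / (k! (k+nu)!) (x/2)^(2k+nu). Evaluate the first 3 terms:
  k = 0: (-1)^0 / (0! * 0! * 2^0) x^0 = 1/(1*1*1) x^0 = (1) x^0
  k = 1: (-1)^1 / (1! * 1! * 2^2) x^2 = -1/(1*1*4) x^2 = (-1/4) x^2
  k = 2: (-1)^2 / (2! * 2! * 2^4) x^4 = 1/(2*2*16) x^4 = (1/64) x^4
Hence J_0(x) = x^4/64 - x^2/4 + 1 + ....

J_0(x); series = x^4/64 - x^2/4 + 1


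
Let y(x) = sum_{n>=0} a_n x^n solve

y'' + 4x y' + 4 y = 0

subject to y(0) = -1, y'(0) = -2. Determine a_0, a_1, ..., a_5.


Ansatz: y(x) = sum_{n>=0} a_n x^n, so y'(x) = sum_{n>=1} n a_n x^(n-1) and y''(x) = sum_{n>=2} n(n-1) a_n x^(n-2).
Substitute into P(x) y'' + Q(x) y' + R(x) y = 0 with P(x) = 1, Q(x) = 4x, R(x) = 4, and match powers of x.
Initial conditions: a_0 = -1, a_1 = -2.
Setting the coefficient of each power of x to zero and solving order by order (substituting the coefficients already found):
  x^0: 2 a_2 + 4 a_0 = 0  ->  2 a_2 = -4 a_0 = 4  ->  a_2 = 2
  x^1: 6 a_3 + 8 a_1 = 0  ->  6 a_3 = -8 a_1 = 16  ->  a_3 = 8/3
  x^2: 12 a_4 + 12 a_2 = 0  ->  12 a_4 = -12 a_2 = -24  ->  a_4 = -2
  x^3: 20 a_5 + 16 a_3 = 0  ->  20 a_5 = -16 a_3 = -128/3  ->  a_5 = -32/15
Truncated series: y(x) = -1 - 2 x + 2 x^2 + (8/3) x^3 - 2 x^4 - (32/15) x^5 + O(x^6).

a_0 = -1; a_1 = -2; a_2 = 2; a_3 = 8/3; a_4 = -2; a_5 = -32/15


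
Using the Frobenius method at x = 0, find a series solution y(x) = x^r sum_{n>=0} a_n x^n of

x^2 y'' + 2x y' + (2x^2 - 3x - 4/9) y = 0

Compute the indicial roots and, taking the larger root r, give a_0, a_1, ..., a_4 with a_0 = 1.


Write in Frobenius form y'' + (p(x)/x) y' + (q(x)/x^2) y = 0:
  p(x) = 2,  q(x) = 2x^2 - 3x - 4/9.
Indicial equation: r(r-1) + (2) r + (-4/9) = 0 -> roots r_1 = 1/3, r_2 = -4/3.
Take r = r_1 = 1/3. Let y(x) = x^r sum_{n>=0} a_n x^n with a_0 = 1.
Substitute y = x^r sum a_n x^n and match x^{r+n}. The recurrence is
  D(n) a_n - 3 a_{n-1} + 2 a_{n-2} = 0,  where D(n) = (r+n)(r+n-1) + (2)(r+n) + (-4/9).
  a_n = [3 a_{n-1} - 2 a_{n-2}] / D(n).
Since the indicial polynomial factors as (r - r_1)(r - r_2), D(n) = (r_1 + n - r_1)(r_1 + n - r_2) = n(n + 5/3).
Evaluating step by step (a_0 = 1):
  n = 1: D(1) = 1(1 + 5/3) = 8/3; numerator = 3(1) = 3; a_1 = (3)/(8/3) = 9/8
  n = 2: D(2) = 2(2 + 5/3) = 22/3; numerator = 3(9/8) - 2(1) = 11/8; a_2 = (11/8)/(22/3) = 3/16
  n = 3: D(3) = 3(3 + 5/3) = 14; numerator = 3(3/16) - 2(9/8) = -27/16; a_3 = (-27/16)/(14) = -27/224
  n = 4: D(4) = 4(4 + 5/3) = 68/3; numerator = 3(-27/224) - 2(3/16) = -165/224; a_4 = (-165/224)/(68/3) = -495/15232

r = 1/3; a_0 = 1; a_1 = 9/8; a_2 = 3/16; a_3 = -27/224; a_4 = -495/15232


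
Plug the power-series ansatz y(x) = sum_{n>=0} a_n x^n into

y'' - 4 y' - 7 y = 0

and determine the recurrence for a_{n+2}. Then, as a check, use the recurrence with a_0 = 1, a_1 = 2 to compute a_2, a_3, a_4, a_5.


Substitute y = sum_n a_n x^n.
y''(x) has coefficient (n+2)(n+1) a_{n+2} at x^n;
-4 y'(x) has coefficient -4 (n+1) a_{n+1} at x^n;
-7 y(x) has coefficient -7 a_n at x^n.
Matching x^n: (n+2)(n+1) a_{n+2} - 4 (n+1) a_{n+1} - 7 a_n = 0.
Thus a_{n+2} = [4 (n+1) a_{n+1} + 7 a_n] / ((n+1)(n+2)).

Check with a_0 = 1, a_1 = 2 (apply the recurrence for n = 0, 1, 2, 3): a_0 = 1, a_1 = 2, a_2 = 15/2, a_3 = 37/3, a_4 = 401/24, a_5 = 1061/60.

a_(n+2) = [4 (n+1) a_(n+1) + 7 a_n] / ((n+1)(n+2)); check: a_0 = 1, a_1 = 2, a_2 = 15/2, a_3 = 37/3, a_4 = 401/24, a_5 = 1061/60


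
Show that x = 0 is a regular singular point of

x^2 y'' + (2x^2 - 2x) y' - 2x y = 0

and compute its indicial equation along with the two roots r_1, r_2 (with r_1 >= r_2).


Divide by x^2 to reach normal form y'' + P_1(x) y' + P_2(x) y = 0 with P_1(x) = 2 - 2/x and P_2(x) = -2/x.
x = 0 is a singular point because the y'-coefficient 2 - 2/x has a pole at x = 0 and the y-coefficient -2/x has a pole at x = 0.
It is a regular singular point because x P_1(x) = p(x) = 2x - 2 and x^2 P_2(x) = q(x) = -2x are polynomials, hence analytic at x = 0.
p(0) = -2,  q(0) = 0.
Indicial equation: r(r-1) + p(0) r + q(0) = 0, i.e. r^2 + (p(0) - 1) r + q(0) = 0, i.e. r^2 - 3 r = 0.
Discriminant: (-3)^2 - 4(0) = 9, so r = (3 ± 3)/2.
Solving: r_1 = 3, r_2 = 0.

indicial: r^2 - 3 r = 0; roots r_1 = 3, r_2 = 0


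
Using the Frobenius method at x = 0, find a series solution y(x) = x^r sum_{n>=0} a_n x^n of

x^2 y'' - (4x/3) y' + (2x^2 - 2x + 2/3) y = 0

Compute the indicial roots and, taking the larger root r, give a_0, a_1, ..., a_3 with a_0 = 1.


Write in Frobenius form y'' + (p(x)/x) y' + (q(x)/x^2) y = 0:
  p(x) = -4/3,  q(x) = 2x^2 - 2x + 2/3.
Indicial equation: r(r-1) + (-4/3) r + (2/3) = 0 -> roots r_1 = 2, r_2 = 1/3.
Take r = r_1 = 2. Let y(x) = x^r sum_{n>=0} a_n x^n with a_0 = 1.
Substitute y = x^r sum a_n x^n and match x^{r+n}. The recurrence is
  D(n) a_n - 2 a_{n-1} + 2 a_{n-2} = 0,  where D(n) = (r+n)(r+n-1) + (-4/3)(r+n) + (2/3).
  a_n = [2 a_{n-1} - 2 a_{n-2}] / D(n).
Since the indicial polynomial factors as (r - r_1)(r - r_2), D(n) = (r_1 + n - r_1)(r_1 + n - r_2) = n(n + 5/3).
Evaluating step by step (a_0 = 1):
  n = 1: D(1) = 1(1 + 5/3) = 8/3; numerator = 2(1) = 2; a_1 = (2)/(8/3) = 3/4
  n = 2: D(2) = 2(2 + 5/3) = 22/3; numerator = 2(3/4) - 2(1) = -1/2; a_2 = (-1/2)/(22/3) = -3/44
  n = 3: D(3) = 3(3 + 5/3) = 14; numerator = 2(-3/44) - 2(3/4) = -18/11; a_3 = (-18/11)/(14) = -9/77

r = 2; a_0 = 1; a_1 = 3/4; a_2 = -3/44; a_3 = -9/77


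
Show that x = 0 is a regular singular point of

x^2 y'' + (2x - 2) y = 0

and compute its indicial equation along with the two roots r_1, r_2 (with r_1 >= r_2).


Divide by x^2 to reach normal form y'' + P_1(x) y' + P_2(x) y = 0 with P_1(x) = 0 and P_2(x) = 2/x - 2/x^2.
x = 0 is a singular point because the y-coefficient 2/x - 2/x^2 has a pole at x = 0.
It is a regular singular point because x P_1(x) = p(x) = 0 and x^2 P_2(x) = q(x) = 2x - 2 are polynomials, hence analytic at x = 0.
p(0) = 0,  q(0) = -2.
Indicial equation: r(r-1) + p(0) r + q(0) = 0, i.e. r^2 + (p(0) - 1) r + q(0) = 0, i.e. r^2 - 1 r - 2 = 0.
Discriminant: (-1)^2 - 4(-2) = 9, so r = (1 ± 3)/2.
Solving: r_1 = 2, r_2 = -1.

indicial: r^2 - 1 r - 2 = 0; roots r_1 = 2, r_2 = -1


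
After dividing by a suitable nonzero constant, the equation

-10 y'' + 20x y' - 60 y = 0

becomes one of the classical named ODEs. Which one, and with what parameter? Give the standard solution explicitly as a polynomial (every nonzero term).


All three coefficients share the factor -10; dividing through by -10 gives  y'' - 2x y' + 6 y = 0.
This matches the Hermite equation y'' - 2x y' + 2n y = 0 with 2n = 6, so n = 3; the polynomial solution is H_3(x).
With y = sum_k a_k x^k, matching x^k gives (k+2)(k+1) a_{k+2} = 2(k - n) a_k = 2(k - 3) a_k. The right side vanishes at k = 3, so the series with the parity of 3 terminates at degree 3.
Standard normalization: leading coefficient of H_n is 2^n, so a_3 = 2^3 = 8. Work downward with a_k = (k+1)(k+2) a_{k+2} / (2(k - n)):
  a_1 = (2)(3)(8) / (2(1 - 3)) = 48/(-4) = -12
Hence H_3(x) = 8 x^3 - 12 x.

H_3(x); series = 8 x^3 - 12 x


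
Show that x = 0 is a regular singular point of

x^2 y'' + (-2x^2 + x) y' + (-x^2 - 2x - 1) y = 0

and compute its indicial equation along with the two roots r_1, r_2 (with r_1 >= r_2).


Divide by x^2 to reach normal form y'' + P_1(x) y' + P_2(x) y = 0 with P_1(x) = -2 + 1/x and P_2(x) = -1 - 2/x - 1/x^2.
x = 0 is a singular point because the y'-coefficient -2 + 1/x has a pole at x = 0 and the y-coefficient -1 - 2/x - 1/x^2 has a pole at x = 0.
It is a regular singular point because x P_1(x) = p(x) = 1 - 2x and x^2 P_2(x) = q(x) = -x^2 - 2x - 1 are polynomials, hence analytic at x = 0.
p(0) = 1,  q(0) = -1.
Indicial equation: r(r-1) + p(0) r + q(0) = 0, i.e. r^2 + (p(0) - 1) r + q(0) = 0, i.e. r^2 - 1 = 0.
Discriminant: (0)^2 - 4(-1) = 4, so r = (0 ± 2)/2.
Solving: r_1 = 1, r_2 = -1.

indicial: r^2 - 1 = 0; roots r_1 = 1, r_2 = -1


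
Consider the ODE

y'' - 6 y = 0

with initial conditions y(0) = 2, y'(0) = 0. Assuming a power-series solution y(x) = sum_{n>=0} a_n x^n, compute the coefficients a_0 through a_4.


Ansatz: y(x) = sum_{n>=0} a_n x^n, so y'(x) = sum_{n>=1} n a_n x^(n-1) and y''(x) = sum_{n>=2} n(n-1) a_n x^(n-2).
Substitute into P(x) y'' + Q(x) y' + R(x) y = 0 with P(x) = 1, Q(x) = 0, R(x) = -6, and match powers of x.
Initial conditions: a_0 = 2, a_1 = 0.
Setting the coefficient of each power of x to zero and solving order by order (substituting the coefficients already found):
  x^0: 2 a_2 - 6 a_0 = 0  ->  2 a_2 = 6 a_0 = 12  ->  a_2 = 6
  x^1: 6 a_3 - 6 a_1 = 0  ->  6 a_3 = 6 a_1 = 0  ->  a_3 = 0
  x^2: 12 a_4 - 6 a_2 = 0  ->  12 a_4 = 6 a_2 = 36  ->  a_4 = 3
Truncated series: y(x) = 2 + 6 x^2 + 3 x^4 + O(x^5).

a_0 = 2; a_1 = 0; a_2 = 6; a_3 = 0; a_4 = 3


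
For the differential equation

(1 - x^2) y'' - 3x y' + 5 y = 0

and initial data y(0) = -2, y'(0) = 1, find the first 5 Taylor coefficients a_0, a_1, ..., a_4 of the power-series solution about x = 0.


Ansatz: y(x) = sum_{n>=0} a_n x^n, so y'(x) = sum_{n>=1} n a_n x^(n-1) and y''(x) = sum_{n>=2} n(n-1) a_n x^(n-2).
Substitute into P(x) y'' + Q(x) y' + R(x) y = 0 with P(x) = 1 - x^2, Q(x) = -3x, R(x) = 5, and match powers of x.
Initial conditions: a_0 = -2, a_1 = 1.
Setting the coefficient of each power of x to zero and solving order by order (substituting the coefficients already found):
  x^0: 2 a_2 + 5 a_0 = 0  ->  2 a_2 = -5 a_0 = 10  ->  a_2 = 5
  x^1: 6 a_3 + 2 a_1 = 0  ->  6 a_3 = -2 a_1 = -2  ->  a_3 = -1/3
  x^2: 12 a_4 - 3 a_2 = 0  ->  12 a_4 = 3 a_2 = 15  ->  a_4 = 5/4
Truncated series: y(x) = -2 + x + 5 x^2 - (1/3) x^3 + (5/4) x^4 + O(x^5).

a_0 = -2; a_1 = 1; a_2 = 5; a_3 = -1/3; a_4 = 5/4


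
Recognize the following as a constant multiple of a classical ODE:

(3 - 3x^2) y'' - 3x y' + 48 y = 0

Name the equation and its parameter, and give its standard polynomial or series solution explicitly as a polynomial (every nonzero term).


All three coefficients share the factor 3; dividing through by 3 gives  (1 - x^2) y'' - x y' + 16 y = 0.
This matches the Chebyshev equation (1 - x^2) y'' - x y' + n^2 y = 0 (note the -x y' term, not -2x y') with n^2 = 16, so n = 4; the polynomial solution is T_4(x).
With y = sum_k a_k x^k, matching x^k gives (k+2)(k+1) a_{k+2} = (k^2 - n^2) a_k = (k - 4)(k + 4) a_k. The right side vanishes at k = 4, so the series with the parity of 4 terminates at degree 4.
Standard normalization: leading coefficient of T_n is 2^(n-1), so a_4 = 2^3 = 8. Work downward with a_k = (k+1)(k+2) a_{k+2} / ((k - 4)(k + 4)):
  a_2 = (3)(4)(8) / ((2 - 4)(2 + 4)) = 96/(-12) = -8
  a_0 = (1)(2)(-8) / ((0 - 4)(0 + 4)) = -16/(-16) = 1
Hence T_4(x) = 8 x^4 - 8 x^2 + 1.

T_4(x); series = 8 x^4 - 8 x^2 + 1


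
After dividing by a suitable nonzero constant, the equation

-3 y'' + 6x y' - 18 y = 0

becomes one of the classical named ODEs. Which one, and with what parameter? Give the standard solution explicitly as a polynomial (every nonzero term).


All three coefficients share the factor -3; dividing through by -3 gives  y'' - 2x y' + 6 y = 0.
This matches the Hermite equation y'' - 2x y' + 2n y = 0 with 2n = 6, so n = 3; the polynomial solution is H_3(x).
With y = sum_k a_k x^k, matching x^k gives (k+2)(k+1) a_{k+2} = 2(k - n) a_k = 2(k - 3) a_k. The right side vanishes at k = 3, so the series with the parity of 3 terminates at degree 3.
Standard normalization: leading coefficient of H_n is 2^n, so a_3 = 2^3 = 8. Work downward with a_k = (k+1)(k+2) a_{k+2} / (2(k - n)):
  a_1 = (2)(3)(8) / (2(1 - 3)) = 48/(-4) = -12
Hence H_3(x) = 8 x^3 - 12 x.

H_3(x); series = 8 x^3 - 12 x
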